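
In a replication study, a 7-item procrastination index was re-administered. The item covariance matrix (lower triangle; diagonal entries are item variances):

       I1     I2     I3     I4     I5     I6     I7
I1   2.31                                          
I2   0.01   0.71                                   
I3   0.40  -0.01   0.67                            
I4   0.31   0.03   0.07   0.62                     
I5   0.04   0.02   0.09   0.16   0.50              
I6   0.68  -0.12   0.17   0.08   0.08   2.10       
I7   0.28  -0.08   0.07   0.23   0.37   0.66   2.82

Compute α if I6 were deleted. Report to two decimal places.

α = 0.41

Remaining items: I1, I2, I3, I4, I5, I7 (k = 6).
Σσᵢ² = 2.31 + 0.71 + 0.67 + 0.62 + 0.50 + 2.82 = 7.63
total variance = 7.63 + 2 × 1.99 = 11.61
α (item deleted) = (6/5)·(1 − 7.63/11.61) = 0.41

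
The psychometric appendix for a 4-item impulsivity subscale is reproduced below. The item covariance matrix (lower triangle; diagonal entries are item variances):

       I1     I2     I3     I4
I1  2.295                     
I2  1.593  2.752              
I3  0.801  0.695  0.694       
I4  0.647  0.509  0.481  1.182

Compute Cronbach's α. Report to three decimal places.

α = 0.770

Σσᵢ² = 2.295 + 2.752 + 0.694 + 1.182 = 6.923
Sum of off-diagonal covariances = 4.726
σ²_T = 6.923 + 2 × 4.726 = 16.375
α = (k/(k−1))·(1 − Σσᵢ²/σ²_T) = (4/3)·(1 − 6.923/16.375) = 0.770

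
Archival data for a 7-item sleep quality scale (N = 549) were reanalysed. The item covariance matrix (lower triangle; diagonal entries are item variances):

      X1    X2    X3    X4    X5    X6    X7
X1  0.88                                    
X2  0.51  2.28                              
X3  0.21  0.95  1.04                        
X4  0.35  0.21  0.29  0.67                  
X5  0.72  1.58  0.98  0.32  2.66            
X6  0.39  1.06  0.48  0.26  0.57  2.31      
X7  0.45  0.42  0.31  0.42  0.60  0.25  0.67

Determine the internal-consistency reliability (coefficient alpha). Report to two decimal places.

coefficient alpha = 0.80

ΣVar(i) = 0.88 + 2.28 + 1.04 + 0.67 + 2.66 + 2.31 + 0.67 = 10.51
Sum of off-diagonal covariances = 11.33
total variance = 10.51 + 2 × 11.33 = 33.17
α = (k/(k−1))·(1 − ΣVar(i)/total variance) = (7/6)·(1 − 10.51/33.17) = 0.80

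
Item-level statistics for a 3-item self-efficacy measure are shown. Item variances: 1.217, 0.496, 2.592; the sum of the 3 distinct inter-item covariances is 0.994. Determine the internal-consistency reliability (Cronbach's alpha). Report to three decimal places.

Cronbach's alpha = 0.474

sum of item variances = 1.217 + 0.496 + 2.592 = 4.305
Sum of distinct covariances = 0.994
total variance = sum of item variances + 2·Σcov = 4.305 + 2 × 0.994 = 6.293
α = (3/2)·(1 − 4.305/6.293) = 0.474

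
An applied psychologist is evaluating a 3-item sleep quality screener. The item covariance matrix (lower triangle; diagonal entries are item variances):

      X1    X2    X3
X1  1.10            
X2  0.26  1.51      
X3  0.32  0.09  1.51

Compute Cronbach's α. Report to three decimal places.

α = 0.368

sum of item variances = 1.10 + 1.51 + 1.51 = 4.12
Σ_{i<j} σ_ij = 0.67
total variance = 4.12 + 2 × 0.67 = 5.46
α = (k/(k−1))·(1 − sum of item variances/total variance) = (3/2)·(1 − 4.12/5.46) = 0.368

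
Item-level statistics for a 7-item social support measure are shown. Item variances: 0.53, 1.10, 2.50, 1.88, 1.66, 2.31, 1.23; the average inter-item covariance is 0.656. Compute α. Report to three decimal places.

Σσ²ᵢ = 0.53 + 1.10 + 2.50 + 1.88 + 1.66 + 2.31 + 1.23 = 11.21
Sum of the 21 distinct covariances = 21 × 0.656 = 13.776
Var(T) = Σσ²ᵢ + 2·Σcov = 11.21 + 2 × 13.776 = 38.762
α = (7/6)·(1 − 11.21/38.762) = 0.829

α = 0.829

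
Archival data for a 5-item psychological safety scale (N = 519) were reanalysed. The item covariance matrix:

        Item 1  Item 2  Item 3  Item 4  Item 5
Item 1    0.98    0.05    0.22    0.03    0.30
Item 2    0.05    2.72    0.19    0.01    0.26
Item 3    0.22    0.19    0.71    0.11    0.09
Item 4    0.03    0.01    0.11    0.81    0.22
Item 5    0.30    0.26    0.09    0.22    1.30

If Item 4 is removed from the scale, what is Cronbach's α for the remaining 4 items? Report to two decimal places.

Cronbach's α = 0.37

Remaining items: Item 1, Item 2, Item 3, Item 5 (k = 4).
Σσᵢ² = 0.98 + 2.72 + 0.71 + 1.30 = 5.71
Var(T) = 5.71 + 2 × 1.11 = 7.93
α (item deleted) = (4/3)·(1 − 5.71/7.93) = 0.37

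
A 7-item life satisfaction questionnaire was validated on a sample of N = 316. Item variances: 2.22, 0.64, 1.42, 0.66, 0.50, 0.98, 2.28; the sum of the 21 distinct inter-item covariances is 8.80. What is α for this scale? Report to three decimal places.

sum of item variances = 2.22 + 0.64 + 1.42 + 0.66 + 0.50 + 0.98 + 2.28 = 8.70
Sum of distinct covariances = 8.80
σ²_total = sum of item variances + 2·Σcov = 8.70 + 2 × 8.80 = 26.30
α = (7/6)·(1 − 8.70/26.30) = 0.781

α = 0.781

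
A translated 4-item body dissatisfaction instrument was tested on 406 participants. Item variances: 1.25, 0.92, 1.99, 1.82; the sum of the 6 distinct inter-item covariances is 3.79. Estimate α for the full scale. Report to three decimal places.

sum of item variances = 1.25 + 0.92 + 1.99 + 1.82 = 5.98
Sum of distinct covariances = 3.79
total variance = sum of item variances + 2·Σcov = 5.98 + 2 × 3.79 = 13.56
α = (4/3)·(1 − 5.98/13.56) = 0.745

α = 0.745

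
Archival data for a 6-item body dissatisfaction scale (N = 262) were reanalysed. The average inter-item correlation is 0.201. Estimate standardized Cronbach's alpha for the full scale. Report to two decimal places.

Standardized α = k·r̄ / (1 + (k−1)·r̄) = 6 × 0.201 / (1 + 5 × 0.201)
  = 1.2060 / 2.0050 = 0.60

standardized Cronbach's alpha = 0.60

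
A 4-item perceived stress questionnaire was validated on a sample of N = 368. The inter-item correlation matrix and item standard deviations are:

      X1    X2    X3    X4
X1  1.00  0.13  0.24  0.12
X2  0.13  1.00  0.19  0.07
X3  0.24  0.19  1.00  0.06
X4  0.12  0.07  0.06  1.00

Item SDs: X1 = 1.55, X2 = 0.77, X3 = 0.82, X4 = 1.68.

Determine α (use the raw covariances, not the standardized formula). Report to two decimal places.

Σσ²ᵢ = 1.55² + 0.77² + 0.82² + 1.68² = 6.4902
Covariances σ_ij = r_ij · s_i · s_j:
  σ(X1,X2) = 0.13 × 1.55 × 0.77 = 0.1552
  σ(X1,X3) = 0.24 × 1.55 × 0.82 = 0.3050
  σ(X1,X4) = 0.12 × 1.55 × 1.68 = 0.3125
  σ(X2,X3) = 0.19 × 0.77 × 0.82 = 0.1200
  σ(X2,X4) = 0.07 × 0.77 × 1.68 = 0.0906
  σ(X3,X4) = 0.06 × 0.82 × 1.68 = 0.0827
σ²_T = Σσ²ᵢ + 2·Σσ_ij = 6.4902 + 2 × 1.0660 = 8.6222
α = (4/3)·(1 − 6.4902/8.6222) = 0.33

α = 0.33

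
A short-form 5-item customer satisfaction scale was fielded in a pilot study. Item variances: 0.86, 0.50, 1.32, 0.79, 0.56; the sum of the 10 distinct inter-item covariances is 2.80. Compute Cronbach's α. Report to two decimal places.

α = 0.73

ΣVar(i) = 0.86 + 0.50 + 1.32 + 0.79 + 0.56 = 4.03
Sum of distinct covariances = 2.80
σ²_T = ΣVar(i) + 2·Σcov = 4.03 + 2 × 2.80 = 9.63
α = (5/4)·(1 − 4.03/9.63) = 0.73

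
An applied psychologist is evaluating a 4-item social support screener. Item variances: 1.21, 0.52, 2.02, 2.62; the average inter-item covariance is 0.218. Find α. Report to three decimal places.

α = 0.388

ΣVar(i) = 1.21 + 0.52 + 2.02 + 2.62 = 6.37
Sum of the 6 distinct covariances = 6 × 0.218 = 1.308
σ²_total = ΣVar(i) + 2·Σcov = 6.37 + 2 × 1.308 = 8.986
α = (4/3)·(1 − 6.37/8.986) = 0.388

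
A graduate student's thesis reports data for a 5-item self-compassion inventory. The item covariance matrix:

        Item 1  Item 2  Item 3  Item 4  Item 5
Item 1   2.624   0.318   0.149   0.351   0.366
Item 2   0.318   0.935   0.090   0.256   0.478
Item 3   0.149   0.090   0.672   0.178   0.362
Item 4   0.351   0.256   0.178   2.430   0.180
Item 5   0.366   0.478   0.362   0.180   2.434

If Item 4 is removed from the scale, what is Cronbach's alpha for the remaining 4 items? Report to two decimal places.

Cronbach's alpha = 0.46

Remaining items: Item 1, Item 2, Item 3, Item 5 (k = 4).
ΣVar(i) = 2.624 + 0.935 + 0.672 + 2.434 = 6.665
total variance = 6.665 + 2 × 1.763 = 10.191
α (item deleted) = (4/3)·(1 − 6.665/10.191) = 0.46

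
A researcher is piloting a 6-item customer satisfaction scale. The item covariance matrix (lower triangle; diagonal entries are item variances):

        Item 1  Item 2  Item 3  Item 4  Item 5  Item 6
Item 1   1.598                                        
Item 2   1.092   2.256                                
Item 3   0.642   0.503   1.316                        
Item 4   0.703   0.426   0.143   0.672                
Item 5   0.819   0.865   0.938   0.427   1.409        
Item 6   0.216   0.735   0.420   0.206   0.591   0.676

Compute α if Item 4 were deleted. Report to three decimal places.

Remaining items: Item 1, Item 2, Item 3, Item 5, Item 6 (k = 5).
Σσᵢ² = 1.598 + 2.256 + 1.316 + 1.409 + 0.676 = 7.255
Var(T) = 7.255 + 2 × 6.821 = 20.897
α (item deleted) = (5/4)·(1 − 7.255/20.897) = 0.816

α = 0.816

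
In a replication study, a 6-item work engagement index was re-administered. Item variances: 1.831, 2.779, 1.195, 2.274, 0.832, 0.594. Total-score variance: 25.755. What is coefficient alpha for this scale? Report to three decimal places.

α = 0.757

Σσ²ᵢ = 1.831 + 2.779 + 1.195 + 2.274 + 0.832 + 0.594 = 9.505
α = (k/(k−1))·(1 − Σσ²ᵢ/σ²_total) = (6/5)·(1 − 9.505/25.755) = 0.757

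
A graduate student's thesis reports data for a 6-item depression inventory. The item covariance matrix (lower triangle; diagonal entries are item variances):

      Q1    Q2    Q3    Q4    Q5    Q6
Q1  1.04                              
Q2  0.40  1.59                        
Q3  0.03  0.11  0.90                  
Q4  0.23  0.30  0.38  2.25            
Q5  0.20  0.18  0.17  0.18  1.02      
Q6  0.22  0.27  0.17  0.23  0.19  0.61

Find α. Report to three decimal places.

α = 0.562

sum of item variances = 1.04 + 1.59 + 0.90 + 2.25 + 1.02 + 0.61 = 7.41
Sum of the distinct covariances = 3.26
Var(T) = 7.41 + 2 × 3.26 = 13.93
α = (k/(k−1))·(1 − sum of item variances/Var(T)) = (6/5)·(1 − 7.41/13.93) = 0.562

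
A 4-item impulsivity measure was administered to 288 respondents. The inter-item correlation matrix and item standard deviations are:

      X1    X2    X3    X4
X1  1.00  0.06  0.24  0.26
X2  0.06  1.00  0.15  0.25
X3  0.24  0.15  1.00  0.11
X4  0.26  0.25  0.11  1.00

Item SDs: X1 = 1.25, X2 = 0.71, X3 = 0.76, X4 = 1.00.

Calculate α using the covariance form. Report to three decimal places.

α = 0.456

Σσ²ᵢ = 1.25² + 0.71² + 0.76² + 1.00² = 3.6442
Covariances σ_ij = r_ij · s_i · s_j:
  σ(X1,X2) = 0.06 × 1.25 × 0.71 = 0.0532
  σ(X1,X3) = 0.24 × 1.25 × 0.76 = 0.2280
  σ(X1,X4) = 0.26 × 1.25 × 1.00 = 0.3250
  σ(X2,X3) = 0.15 × 0.71 × 0.76 = 0.0809
  σ(X2,X4) = 0.25 × 0.71 × 1.00 = 0.1775
  σ(X3,X4) = 0.11 × 0.76 × 1.00 = 0.0836
σ²_T = Σσ²ᵢ + 2·Σσ_ij = 3.6442 + 2 × 0.9482 = 5.5406
α = (4/3)·(1 − 3.6442/5.5406) = 0.456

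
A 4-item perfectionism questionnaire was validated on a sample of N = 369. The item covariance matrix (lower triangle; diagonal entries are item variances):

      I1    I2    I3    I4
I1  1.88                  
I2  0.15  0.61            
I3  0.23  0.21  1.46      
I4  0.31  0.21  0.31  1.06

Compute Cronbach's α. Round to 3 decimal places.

Cronbach's α = 0.482

ΣVar(i) = 1.88 + 0.61 + 1.46 + 1.06 = 5.01
Sum of the distinct covariances = 1.42
total variance = 5.01 + 2 × 1.42 = 7.85
α = (k/(k−1))·(1 − ΣVar(i)/total variance) = (4/3)·(1 − 5.01/7.85) = 0.482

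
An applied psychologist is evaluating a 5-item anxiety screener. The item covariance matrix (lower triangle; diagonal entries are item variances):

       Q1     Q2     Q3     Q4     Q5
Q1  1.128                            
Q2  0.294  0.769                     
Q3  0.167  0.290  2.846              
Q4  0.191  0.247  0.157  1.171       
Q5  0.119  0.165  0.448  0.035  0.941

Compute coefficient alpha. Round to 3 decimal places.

α = 0.477

sum of item variances = 1.128 + 0.769 + 2.846 + 1.171 + 0.941 = 6.855
Sum of the distinct covariances = 2.113
σ²_T = 6.855 + 2 × 2.113 = 11.081
α = (k/(k−1))·(1 − sum of item variances/σ²_T) = (5/4)·(1 − 6.855/11.081) = 0.477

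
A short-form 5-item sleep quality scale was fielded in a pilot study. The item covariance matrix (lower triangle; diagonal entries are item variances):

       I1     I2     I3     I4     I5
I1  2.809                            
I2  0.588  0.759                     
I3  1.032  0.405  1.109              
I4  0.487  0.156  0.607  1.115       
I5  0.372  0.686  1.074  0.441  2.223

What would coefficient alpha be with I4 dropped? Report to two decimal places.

Remaining items: I1, I2, I3, I5 (k = 4).
Σσᵢ² = 2.809 + 0.759 + 1.109 + 2.223 = 6.900
Var(T) = 6.900 + 2 × 4.157 = 15.214
α (item deleted) = (4/3)·(1 − 6.900/15.214) = 0.73

coefficient alpha = 0.73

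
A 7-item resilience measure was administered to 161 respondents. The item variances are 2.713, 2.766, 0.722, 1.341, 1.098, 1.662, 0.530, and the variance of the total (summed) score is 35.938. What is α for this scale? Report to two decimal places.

Σσ²ᵢ = 2.713 + 2.766 + 0.722 + 1.341 + 1.098 + 1.662 + 0.530 = 10.832
α = (k/(k−1))·(1 − Σσ²ᵢ/σ²_total) = (7/6)·(1 − 10.832/35.938) = 0.82

α = 0.82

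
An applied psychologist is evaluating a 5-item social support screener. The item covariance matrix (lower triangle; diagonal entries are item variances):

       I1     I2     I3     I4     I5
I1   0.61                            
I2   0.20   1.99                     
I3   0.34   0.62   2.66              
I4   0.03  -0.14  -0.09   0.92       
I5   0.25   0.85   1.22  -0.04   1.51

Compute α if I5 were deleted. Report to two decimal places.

Remaining items: I1, I2, I3, I4 (k = 4).
sum of item variances = 0.61 + 1.99 + 2.66 + 0.92 = 6.18
σ²_T = 6.18 + 2 × 0.96 = 8.10
α (item deleted) = (4/3)·(1 − 6.18/8.10) = 0.32

α = 0.32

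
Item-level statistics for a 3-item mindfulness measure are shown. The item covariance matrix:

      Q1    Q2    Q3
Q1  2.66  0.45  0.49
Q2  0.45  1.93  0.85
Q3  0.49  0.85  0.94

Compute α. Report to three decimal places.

ΣVar(i) = 2.66 + 1.93 + 0.94 = 5.53
Sum of off-diagonal covariances = 1.79
total variance = 5.53 + 2 × 1.79 = 9.11
α = (k/(k−1))·(1 − ΣVar(i)/total variance) = (3/2)·(1 − 5.53/9.11) = 0.589

α = 0.589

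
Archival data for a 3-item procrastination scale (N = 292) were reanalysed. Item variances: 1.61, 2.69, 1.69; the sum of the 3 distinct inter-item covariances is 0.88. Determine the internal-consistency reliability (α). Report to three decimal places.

α = 0.341

ΣVar(i) = 1.61 + 2.69 + 1.69 = 5.99
Sum of distinct covariances = 0.88
σ²_T = ΣVar(i) + 2·Σcov = 5.99 + 2 × 0.88 = 7.75
α = (3/2)·(1 − 5.99/7.75) = 0.341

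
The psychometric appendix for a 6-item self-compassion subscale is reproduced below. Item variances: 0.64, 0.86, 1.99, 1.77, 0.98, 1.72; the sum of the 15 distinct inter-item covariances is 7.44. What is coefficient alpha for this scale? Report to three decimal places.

sum of item variances = 0.64 + 0.86 + 1.99 + 1.77 + 0.98 + 1.72 = 7.96
Sum of distinct covariances = 7.44
Var(T) = sum of item variances + 2·Σcov = 7.96 + 2 × 7.44 = 22.84
α = (6/5)·(1 − 7.96/22.84) = 0.782

coefficient alpha = 0.782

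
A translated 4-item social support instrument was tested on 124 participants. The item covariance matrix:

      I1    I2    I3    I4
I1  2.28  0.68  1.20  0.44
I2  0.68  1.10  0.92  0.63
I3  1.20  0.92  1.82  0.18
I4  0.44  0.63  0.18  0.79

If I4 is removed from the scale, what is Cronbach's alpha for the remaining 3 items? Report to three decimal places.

Remaining items: I1, I2, I3 (k = 3).
sum of item variances = 2.28 + 1.10 + 1.82 = 5.20
σ²_T = 5.20 + 2 × 2.80 = 10.80
α (item deleted) = (3/2)·(1 − 5.20/10.80) = 0.778

α = 0.778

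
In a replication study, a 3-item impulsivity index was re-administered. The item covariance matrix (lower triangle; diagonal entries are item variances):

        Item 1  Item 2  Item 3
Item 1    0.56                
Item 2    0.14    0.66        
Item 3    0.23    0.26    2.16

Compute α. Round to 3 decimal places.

α = 0.407

ΣVar(i) = 0.56 + 0.66 + 2.16 = 3.38
Σ_{i<j} σ_ij = 0.63
σ²_total = 3.38 + 2 × 0.63 = 4.64
α = (k/(k−1))·(1 − ΣVar(i)/σ²_total) = (3/2)·(1 − 3.38/4.64) = 0.407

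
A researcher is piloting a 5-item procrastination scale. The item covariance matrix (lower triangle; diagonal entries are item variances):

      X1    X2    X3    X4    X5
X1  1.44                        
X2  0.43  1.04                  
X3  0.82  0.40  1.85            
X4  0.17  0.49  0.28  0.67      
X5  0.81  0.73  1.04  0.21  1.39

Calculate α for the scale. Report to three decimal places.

Σσᵢ² = 1.44 + 1.04 + 1.85 + 0.67 + 1.39 = 6.39
Sum of off-diagonal covariances = 5.38
σ²_total = 6.39 + 2 × 5.38 = 17.15
α = (k/(k−1))·(1 − Σσᵢ²/σ²_total) = (5/4)·(1 − 6.39/17.15) = 0.784

α = 0.784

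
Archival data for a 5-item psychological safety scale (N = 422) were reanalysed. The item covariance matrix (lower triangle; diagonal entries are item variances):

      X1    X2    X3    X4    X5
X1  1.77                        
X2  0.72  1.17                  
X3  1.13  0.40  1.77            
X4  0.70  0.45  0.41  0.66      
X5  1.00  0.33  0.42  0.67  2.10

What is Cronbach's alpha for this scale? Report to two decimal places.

ΣVar(i) = 1.77 + 1.17 + 1.77 + 0.66 + 2.10 = 7.47
Sum of the distinct covariances = 6.23
σ²_total = 7.47 + 2 × 6.23 = 19.93
α = (k/(k−1))·(1 − ΣVar(i)/σ²_total) = (5/4)·(1 − 7.47/19.93) = 0.78

α = 0.78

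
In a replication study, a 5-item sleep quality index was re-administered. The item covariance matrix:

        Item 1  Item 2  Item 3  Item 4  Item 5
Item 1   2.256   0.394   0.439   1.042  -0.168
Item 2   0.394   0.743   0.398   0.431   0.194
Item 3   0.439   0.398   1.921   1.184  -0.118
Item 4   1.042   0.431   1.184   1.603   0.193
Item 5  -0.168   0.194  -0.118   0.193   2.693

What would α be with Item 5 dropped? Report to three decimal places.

Remaining items: Item 1, Item 2, Item 3, Item 4 (k = 4).
ΣVar(i) = 2.256 + 0.743 + 1.921 + 1.603 = 6.523
σ²_T = 6.523 + 2 × 3.888 = 14.299
α (item deleted) = (4/3)·(1 − 6.523/14.299) = 0.725

α = 0.725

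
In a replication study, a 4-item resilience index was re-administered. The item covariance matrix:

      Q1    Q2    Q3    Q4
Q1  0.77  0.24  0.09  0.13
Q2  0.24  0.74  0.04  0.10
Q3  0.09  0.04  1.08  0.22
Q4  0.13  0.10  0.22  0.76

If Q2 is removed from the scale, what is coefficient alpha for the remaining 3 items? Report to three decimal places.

Remaining items: Q1, Q3, Q4 (k = 3).
Σσ²ᵢ = 0.77 + 1.08 + 0.76 = 2.61
total variance = 2.61 + 2 × 0.44 = 3.49
α (item deleted) = (3/2)·(1 − 2.61/3.49) = 0.378

α = 0.378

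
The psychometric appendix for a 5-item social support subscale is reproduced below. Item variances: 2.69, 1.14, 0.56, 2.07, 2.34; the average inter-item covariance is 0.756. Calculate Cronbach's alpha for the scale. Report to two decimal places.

ΣVar(i) = 2.69 + 1.14 + 0.56 + 2.07 + 2.34 = 8.80
Sum of the 10 distinct covariances = 10 × 0.756 = 7.560
σ²_total = ΣVar(i) + 2·Σcov = 8.80 + 2 × 7.560 = 23.920
α = (5/4)·(1 − 8.80/23.920) = 0.79

Cronbach's alpha = 0.79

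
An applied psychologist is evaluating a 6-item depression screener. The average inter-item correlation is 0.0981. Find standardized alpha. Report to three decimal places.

Standardized α = k·r̄ / (1 + (k−1)·r̄) = 6 × 0.0981 / (1 + 5 × 0.0981)
  = 0.5886 / 1.4905 = 0.395

standardized alpha = 0.395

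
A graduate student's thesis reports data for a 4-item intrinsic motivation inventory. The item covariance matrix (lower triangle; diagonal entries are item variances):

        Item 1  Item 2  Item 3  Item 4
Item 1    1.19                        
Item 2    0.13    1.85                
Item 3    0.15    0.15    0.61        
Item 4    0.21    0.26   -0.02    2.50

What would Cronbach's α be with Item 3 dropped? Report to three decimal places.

Remaining items: Item 1, Item 2, Item 4 (k = 3).
ΣVar(i) = 1.19 + 1.85 + 2.50 = 5.54
σ²_total = 5.54 + 2 × 0.60 = 6.74
α (item deleted) = (3/2)·(1 − 5.54/6.74) = 0.267

Cronbach's α = 0.267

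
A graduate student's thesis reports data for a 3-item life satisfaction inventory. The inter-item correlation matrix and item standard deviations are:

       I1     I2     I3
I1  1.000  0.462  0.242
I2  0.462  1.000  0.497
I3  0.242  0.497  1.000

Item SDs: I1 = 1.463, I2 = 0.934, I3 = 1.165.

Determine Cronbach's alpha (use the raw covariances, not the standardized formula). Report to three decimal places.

Σσ²ᵢ = 1.463² + 0.934² + 1.165² = 4.3700
Covariances σ_ij = r_ij · s_i · s_j:
  σ(I1,I2) = 0.462 × 1.463 × 0.934 = 0.6313
  σ(I1,I3) = 0.242 × 1.463 × 1.165 = 0.4125
  σ(I2,I3) = 0.497 × 0.934 × 1.165 = 0.5408
σ²_T = Σσ²ᵢ + 2·Σσ_ij = 4.3700 + 2 × 1.5846 = 7.5392
α = (3/2)·(1 − 4.3700/7.5392) = 0.631

α = 0.631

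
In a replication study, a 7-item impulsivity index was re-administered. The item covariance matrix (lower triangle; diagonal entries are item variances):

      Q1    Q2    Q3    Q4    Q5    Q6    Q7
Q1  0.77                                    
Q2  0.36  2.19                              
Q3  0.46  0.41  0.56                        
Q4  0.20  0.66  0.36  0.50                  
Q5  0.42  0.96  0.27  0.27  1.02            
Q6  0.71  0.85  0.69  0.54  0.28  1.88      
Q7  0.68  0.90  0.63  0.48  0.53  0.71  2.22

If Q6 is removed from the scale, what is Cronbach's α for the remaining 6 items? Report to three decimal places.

Cronbach's α = 0.812

Remaining items: Q1, Q2, Q3, Q4, Q5, Q7 (k = 6).
Σσ²ᵢ = 0.77 + 2.19 + 0.56 + 0.50 + 1.02 + 2.22 = 7.26
σ²_T = 7.26 + 2 × 7.59 = 22.44
α (item deleted) = (6/5)·(1 − 7.26/22.44) = 0.812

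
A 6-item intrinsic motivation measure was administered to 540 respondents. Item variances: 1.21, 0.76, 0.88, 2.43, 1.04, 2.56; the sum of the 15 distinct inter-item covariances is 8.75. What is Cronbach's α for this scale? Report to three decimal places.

sum of item variances = 1.21 + 0.76 + 0.88 + 2.43 + 1.04 + 2.56 = 8.88
Sum of distinct covariances = 8.75
σ²_total = sum of item variances + 2·Σcov = 8.88 + 2 × 8.75 = 26.38
α = (6/5)·(1 − 8.88/26.38) = 0.796

Cronbach's α = 0.796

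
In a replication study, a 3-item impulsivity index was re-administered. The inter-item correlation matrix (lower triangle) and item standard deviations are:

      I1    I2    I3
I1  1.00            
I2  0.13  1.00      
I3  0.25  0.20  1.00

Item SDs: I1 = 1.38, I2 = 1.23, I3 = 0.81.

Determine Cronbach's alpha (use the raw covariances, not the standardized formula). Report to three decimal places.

α = 0.383

Σσ²ᵢ = 1.38² + 1.23² + 0.81² = 4.0734
Covariances σ_ij = r_ij · s_i · s_j:
  σ(I1,I2) = 0.13 × 1.38 × 1.23 = 0.2207
  σ(I1,I3) = 0.25 × 1.38 × 0.81 = 0.2794
  σ(I2,I3) = 0.20 × 1.23 × 0.81 = 0.1993
σ²_T = Σσ²ᵢ + 2·Σσ_ij = 4.0734 + 2 × 0.6994 = 5.4722
α = (3/2)·(1 − 4.0734/5.4722) = 0.383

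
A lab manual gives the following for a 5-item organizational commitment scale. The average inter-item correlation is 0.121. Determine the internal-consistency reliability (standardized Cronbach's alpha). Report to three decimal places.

α = 0.408

Standardized α = k·r̄ / (1 + (k−1)·r̄) = 5 × 0.121 / (1 + 4 × 0.121)
  = 0.6050 / 1.4840 = 0.408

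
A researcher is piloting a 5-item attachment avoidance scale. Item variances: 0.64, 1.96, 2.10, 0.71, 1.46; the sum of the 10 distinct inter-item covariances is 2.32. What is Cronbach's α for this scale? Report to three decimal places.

sum of item variances = 0.64 + 1.96 + 2.10 + 0.71 + 1.46 = 6.87
Sum of distinct covariances = 2.32
σ²_total = sum of item variances + 2·Σcov = 6.87 + 2 × 2.32 = 11.51
α = (5/4)·(1 − 6.87/11.51) = 0.504

α = 0.504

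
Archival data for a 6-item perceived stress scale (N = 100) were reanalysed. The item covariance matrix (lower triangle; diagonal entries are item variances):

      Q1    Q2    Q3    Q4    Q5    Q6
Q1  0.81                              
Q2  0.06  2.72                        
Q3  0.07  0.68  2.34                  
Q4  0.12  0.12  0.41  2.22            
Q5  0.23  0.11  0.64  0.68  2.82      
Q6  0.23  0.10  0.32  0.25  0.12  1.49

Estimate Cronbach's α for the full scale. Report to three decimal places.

Cronbach's α = 0.480

sum of item variances = 0.81 + 2.72 + 2.34 + 2.22 + 2.82 + 1.49 = 12.40
Sum of the distinct covariances = 4.14
Var(T) = 12.40 + 2 × 4.14 = 20.68
α = (k/(k−1))·(1 − sum of item variances/Var(T)) = (6/5)·(1 − 12.40/20.68) = 0.480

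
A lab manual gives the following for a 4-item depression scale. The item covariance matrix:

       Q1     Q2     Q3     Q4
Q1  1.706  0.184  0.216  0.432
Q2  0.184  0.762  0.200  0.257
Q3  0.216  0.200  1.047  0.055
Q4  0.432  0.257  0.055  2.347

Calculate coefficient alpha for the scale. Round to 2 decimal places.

coefficient alpha = 0.42

ΣVar(i) = 1.706 + 0.762 + 1.047 + 2.347 = 5.862
Σ_{i<j} σ_ij = 1.344
σ²_total = 5.862 + 2 × 1.344 = 8.550
α = (k/(k−1))·(1 − ΣVar(i)/σ²_total) = (4/3)·(1 − 5.862/8.550) = 0.42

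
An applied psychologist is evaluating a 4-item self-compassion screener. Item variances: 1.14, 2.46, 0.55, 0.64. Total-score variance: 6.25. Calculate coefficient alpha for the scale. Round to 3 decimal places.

coefficient alpha = 0.311

Σσ²ᵢ = 1.14 + 2.46 + 0.55 + 0.64 = 4.79
α = (k/(k−1))·(1 − Σσ²ᵢ/Var(T)) = (4/3)·(1 − 4.79/6.25) = 0.311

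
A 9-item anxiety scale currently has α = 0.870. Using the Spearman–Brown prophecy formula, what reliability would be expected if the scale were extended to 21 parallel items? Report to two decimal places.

predicted reliability = 0.94

Length factor m = 21/9 = 2.3333
α' = m·α / (1 + (m−1)·α)
   = 21/9 × 0.870 / (1 + (21/9 − 1) × 0.870)
   = 2.0300 / 2.1600 = 0.94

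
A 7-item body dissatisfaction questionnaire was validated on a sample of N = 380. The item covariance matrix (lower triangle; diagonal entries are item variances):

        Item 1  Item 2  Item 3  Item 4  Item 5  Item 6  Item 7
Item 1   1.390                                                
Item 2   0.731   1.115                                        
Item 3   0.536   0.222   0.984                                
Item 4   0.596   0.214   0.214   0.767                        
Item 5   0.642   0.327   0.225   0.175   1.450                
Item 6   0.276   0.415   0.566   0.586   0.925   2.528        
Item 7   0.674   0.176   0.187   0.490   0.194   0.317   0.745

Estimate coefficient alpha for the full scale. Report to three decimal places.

α = 0.769

Σσ²ᵢ = 1.390 + 1.115 + 0.984 + 0.767 + 1.450 + 2.528 + 0.745 = 8.979
Sum of the distinct covariances = 8.688
total variance = 8.979 + 2 × 8.688 = 26.355
α = (k/(k−1))·(1 − Σσ²ᵢ/total variance) = (7/6)·(1 − 8.979/26.355) = 0.769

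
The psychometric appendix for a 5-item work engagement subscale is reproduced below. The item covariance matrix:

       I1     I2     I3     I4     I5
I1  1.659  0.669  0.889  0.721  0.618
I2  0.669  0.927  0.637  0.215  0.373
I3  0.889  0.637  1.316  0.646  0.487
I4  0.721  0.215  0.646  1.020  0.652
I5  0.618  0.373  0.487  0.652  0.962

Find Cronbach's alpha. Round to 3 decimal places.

Cronbach's alpha = 0.834

Σσᵢ² = 1.659 + 0.927 + 1.316 + 1.020 + 0.962 = 5.884
Sum of off-diagonal covariances = 5.907
Var(T) = 5.884 + 2 × 5.907 = 17.698
α = (k/(k−1))·(1 − Σσᵢ²/Var(T)) = (5/4)·(1 − 5.884/17.698) = 0.834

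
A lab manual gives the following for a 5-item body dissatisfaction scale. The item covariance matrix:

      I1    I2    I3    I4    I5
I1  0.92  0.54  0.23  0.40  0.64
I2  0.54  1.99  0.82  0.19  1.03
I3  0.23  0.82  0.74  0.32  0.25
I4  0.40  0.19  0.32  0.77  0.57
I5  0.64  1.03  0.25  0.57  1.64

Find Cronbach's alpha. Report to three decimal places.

Cronbach's alpha = 0.778

ΣVar(i) = 0.92 + 1.99 + 0.74 + 0.77 + 1.64 = 6.06
Sum of off-diagonal covariances = 4.99
σ²_total = 6.06 + 2 × 4.99 = 16.04
α = (k/(k−1))·(1 − ΣVar(i)/σ²_total) = (5/4)·(1 − 6.06/16.04) = 0.778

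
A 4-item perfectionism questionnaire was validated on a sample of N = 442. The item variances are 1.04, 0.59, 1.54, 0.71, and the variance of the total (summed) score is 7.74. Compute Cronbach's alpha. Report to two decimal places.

Cronbach's alpha = 0.66

ΣVar(i) = 1.04 + 0.59 + 1.54 + 0.71 = 3.88
α = (k/(k−1))·(1 − ΣVar(i)/σ²_total) = (4/3)·(1 − 3.88/7.74) = 0.66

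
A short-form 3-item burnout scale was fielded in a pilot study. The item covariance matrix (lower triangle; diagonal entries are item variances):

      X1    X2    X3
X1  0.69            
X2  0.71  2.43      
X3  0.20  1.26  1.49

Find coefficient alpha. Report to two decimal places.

coefficient alpha = 0.73

ΣVar(i) = 0.69 + 2.43 + 1.49 = 4.61
Sum of off-diagonal covariances = 2.17
σ²_T = 4.61 + 2 × 2.17 = 8.95
α = (k/(k−1))·(1 − ΣVar(i)/σ²_T) = (3/2)·(1 − 4.61/8.95) = 0.73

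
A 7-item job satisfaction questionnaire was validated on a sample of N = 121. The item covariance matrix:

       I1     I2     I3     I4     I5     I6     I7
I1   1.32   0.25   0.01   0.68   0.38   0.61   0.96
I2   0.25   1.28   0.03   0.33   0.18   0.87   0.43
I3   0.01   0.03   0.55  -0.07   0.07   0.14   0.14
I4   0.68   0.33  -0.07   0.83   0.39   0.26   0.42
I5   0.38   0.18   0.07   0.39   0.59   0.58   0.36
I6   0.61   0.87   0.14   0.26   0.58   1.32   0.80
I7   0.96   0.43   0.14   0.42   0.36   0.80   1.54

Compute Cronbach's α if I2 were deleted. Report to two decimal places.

Remaining items: I1, I3, I4, I5, I6, I7 (k = 6).
Σσᵢ² = 1.32 + 0.55 + 0.83 + 0.59 + 1.32 + 1.54 = 6.15
σ²_total = 6.15 + 2 × 5.73 = 17.61
α (item deleted) = (6/5)·(1 − 6.15/17.61) = 0.78

Cronbach's α = 0.78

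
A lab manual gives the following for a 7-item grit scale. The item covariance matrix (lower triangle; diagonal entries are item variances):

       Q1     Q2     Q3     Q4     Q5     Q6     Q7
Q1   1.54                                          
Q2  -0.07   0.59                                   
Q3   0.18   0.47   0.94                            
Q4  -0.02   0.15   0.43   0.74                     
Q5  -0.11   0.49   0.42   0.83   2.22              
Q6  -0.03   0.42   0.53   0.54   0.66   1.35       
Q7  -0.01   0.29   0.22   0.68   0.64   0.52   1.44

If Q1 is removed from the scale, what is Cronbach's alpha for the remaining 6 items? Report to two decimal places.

Cronbach's alpha = 0.80

Remaining items: Q2, Q3, Q4, Q5, Q6, Q7 (k = 6).
sum of item variances = 0.59 + 0.94 + 0.74 + 2.22 + 1.35 + 1.44 = 7.28
total variance = 7.28 + 2 × 7.29 = 21.86
α (item deleted) = (6/5)·(1 − 7.28/21.86) = 0.80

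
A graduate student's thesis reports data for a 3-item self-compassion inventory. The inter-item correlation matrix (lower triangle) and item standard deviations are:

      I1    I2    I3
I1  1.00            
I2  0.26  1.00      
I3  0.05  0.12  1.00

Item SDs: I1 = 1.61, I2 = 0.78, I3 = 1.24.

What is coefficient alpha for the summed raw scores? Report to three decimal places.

Σσ²ᵢ = 1.61² + 0.78² + 1.24² = 4.7381
Covariances σ_ij = r_ij · s_i · s_j:
  σ(I1,I2) = 0.26 × 1.61 × 0.78 = 0.3265
  σ(I1,I3) = 0.05 × 1.61 × 1.24 = 0.0998
  σ(I2,I3) = 0.12 × 0.78 × 1.24 = 0.1161
σ²_T = Σσ²ᵢ + 2·Σσ_ij = 4.7381 + 2 × 0.5424 = 5.8229
α = (3/2)·(1 − 4.7381/5.8229) = 0.279

coefficient alpha = 0.279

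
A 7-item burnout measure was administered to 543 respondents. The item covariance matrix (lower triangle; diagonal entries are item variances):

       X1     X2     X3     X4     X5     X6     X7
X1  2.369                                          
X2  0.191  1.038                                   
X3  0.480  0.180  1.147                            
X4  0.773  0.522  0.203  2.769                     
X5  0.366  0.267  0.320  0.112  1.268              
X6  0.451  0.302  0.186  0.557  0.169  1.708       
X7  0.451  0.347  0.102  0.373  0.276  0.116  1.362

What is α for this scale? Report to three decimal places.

Σσᵢ² = 2.369 + 1.038 + 1.147 + 2.769 + 1.268 + 1.708 + 1.362 = 11.661
Σ_{i<j} σ_ij = 6.744
σ²_T = 11.661 + 2 × 6.744 = 25.149
α = (k/(k−1))·(1 − Σσᵢ²/σ²_T) = (7/6)·(1 − 11.661/25.149) = 0.626

α = 0.626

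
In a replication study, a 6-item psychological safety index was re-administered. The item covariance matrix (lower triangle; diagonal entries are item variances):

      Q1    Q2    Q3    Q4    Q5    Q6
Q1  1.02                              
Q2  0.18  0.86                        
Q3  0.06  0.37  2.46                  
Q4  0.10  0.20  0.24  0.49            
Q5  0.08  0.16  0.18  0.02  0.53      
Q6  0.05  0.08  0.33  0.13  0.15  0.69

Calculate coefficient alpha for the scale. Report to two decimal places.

α = 0.52

Σσ²ᵢ = 1.02 + 0.86 + 2.46 + 0.49 + 0.53 + 0.69 = 6.05
Sum of the distinct covariances = 2.33
σ²_total = 6.05 + 2 × 2.33 = 10.71
α = (k/(k−1))·(1 − Σσ²ᵢ/σ²_total) = (6/5)·(1 − 6.05/10.71) = 0.52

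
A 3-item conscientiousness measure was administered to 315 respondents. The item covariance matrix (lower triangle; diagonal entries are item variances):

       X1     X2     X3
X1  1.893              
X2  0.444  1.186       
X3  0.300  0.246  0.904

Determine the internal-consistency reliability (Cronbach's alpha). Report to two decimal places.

α = 0.50

sum of item variances = 1.893 + 1.186 + 0.904 = 3.983
Σ_{i<j} σ_ij = 0.990
Var(T) = 3.983 + 2 × 0.990 = 5.963
α = (k/(k−1))·(1 − sum of item variances/Var(T)) = (3/2)·(1 − 3.983/5.963) = 0.50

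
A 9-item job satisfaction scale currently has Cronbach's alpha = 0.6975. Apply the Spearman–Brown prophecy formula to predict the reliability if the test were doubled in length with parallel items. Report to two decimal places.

predicted reliability = 0.82

Length factor m = 2
α' = m·α / (1 + (m−1)·α)
   = 2 × 0.6975 / (1 + (2 − 1) × 0.6975)
   = 1.3950 / 1.6975 = 0.82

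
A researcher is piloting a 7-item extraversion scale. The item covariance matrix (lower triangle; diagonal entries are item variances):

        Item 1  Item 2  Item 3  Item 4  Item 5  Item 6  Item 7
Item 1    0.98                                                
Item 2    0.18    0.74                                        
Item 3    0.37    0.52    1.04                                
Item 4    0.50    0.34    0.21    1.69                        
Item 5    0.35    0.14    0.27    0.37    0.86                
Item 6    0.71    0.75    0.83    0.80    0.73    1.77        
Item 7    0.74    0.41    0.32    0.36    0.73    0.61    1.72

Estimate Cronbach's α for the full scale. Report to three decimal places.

α = 0.816

Σσ²ᵢ = 0.98 + 0.74 + 1.04 + 1.69 + 0.86 + 1.77 + 1.72 = 8.80
Sum of off-diagonal covariances = 10.24
σ²_total = 8.80 + 2 × 10.24 = 29.28
α = (k/(k−1))·(1 − Σσ²ᵢ/σ²_total) = (7/6)·(1 − 8.80/29.28) = 0.816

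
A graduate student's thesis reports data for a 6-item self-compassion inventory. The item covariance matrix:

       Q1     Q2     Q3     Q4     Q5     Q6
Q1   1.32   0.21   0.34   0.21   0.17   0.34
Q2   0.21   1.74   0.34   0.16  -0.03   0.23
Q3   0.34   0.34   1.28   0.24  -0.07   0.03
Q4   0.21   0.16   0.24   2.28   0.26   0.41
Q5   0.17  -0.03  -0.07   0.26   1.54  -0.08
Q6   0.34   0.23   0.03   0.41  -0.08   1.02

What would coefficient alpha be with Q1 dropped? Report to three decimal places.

α = 0.344

Remaining items: Q2, Q3, Q4, Q5, Q6 (k = 5).
sum of item variances = 1.74 + 1.28 + 2.28 + 1.54 + 1.02 = 7.86
σ²_T = 7.86 + 2 × 1.49 = 10.84
α (item deleted) = (5/4)·(1 − 7.86/10.84) = 0.344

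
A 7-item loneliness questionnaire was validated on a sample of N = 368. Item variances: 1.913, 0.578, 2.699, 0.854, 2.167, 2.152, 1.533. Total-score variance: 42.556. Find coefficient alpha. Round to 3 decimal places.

coefficient alpha = 0.841

Σσᵢ² = 1.913 + 0.578 + 2.699 + 0.854 + 2.167 + 2.152 + 1.533 = 11.896
α = (k/(k−1))·(1 − Σσᵢ²/σ²_T) = (7/6)·(1 − 11.896/42.556) = 0.841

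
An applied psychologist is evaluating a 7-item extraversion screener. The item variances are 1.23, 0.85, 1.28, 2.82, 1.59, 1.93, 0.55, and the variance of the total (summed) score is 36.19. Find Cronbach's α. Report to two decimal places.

α = 0.84

Σσ²ᵢ = 1.23 + 0.85 + 1.28 + 2.82 + 1.59 + 1.93 + 0.55 = 10.25
α = (k/(k−1))·(1 − Σσ²ᵢ/Var(T)) = (7/6)·(1 − 10.25/36.19) = 0.84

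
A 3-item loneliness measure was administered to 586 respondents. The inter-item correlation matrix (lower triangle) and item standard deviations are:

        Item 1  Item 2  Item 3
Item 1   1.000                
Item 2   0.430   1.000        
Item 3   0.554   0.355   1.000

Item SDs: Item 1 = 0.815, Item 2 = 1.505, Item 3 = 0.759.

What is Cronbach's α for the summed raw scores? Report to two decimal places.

α = 0.63

Σσ²ᵢ = 0.815² + 1.505² + 0.759² = 3.5053
Covariances σ_ij = r_ij · s_i · s_j:
  σ(Item 1,Item 2) = 0.430 × 0.815 × 1.505 = 0.5274
  σ(Item 1,Item 3) = 0.554 × 0.815 × 0.759 = 0.3427
  σ(Item 2,Item 3) = 0.355 × 1.505 × 0.759 = 0.4055
σ²_T = Σσ²ᵢ + 2·Σσ_ij = 3.5053 + 2 × 1.2756 = 6.0565
α = (3/2)·(1 − 3.5053/6.0565) = 0.63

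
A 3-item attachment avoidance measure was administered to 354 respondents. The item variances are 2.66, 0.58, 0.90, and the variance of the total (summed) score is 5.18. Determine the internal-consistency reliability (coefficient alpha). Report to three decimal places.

ΣVar(i) = 2.66 + 0.58 + 0.90 = 4.14
α = (k/(k−1))·(1 − ΣVar(i)/σ²_T) = (3/2)·(1 − 4.14/5.18) = 0.301

coefficient alpha = 0.301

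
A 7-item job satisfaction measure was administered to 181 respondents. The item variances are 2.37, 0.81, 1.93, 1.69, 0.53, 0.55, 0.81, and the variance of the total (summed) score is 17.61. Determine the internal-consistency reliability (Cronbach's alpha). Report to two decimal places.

Cronbach's alpha = 0.59

sum of item variances = 2.37 + 0.81 + 1.93 + 1.69 + 0.53 + 0.55 + 0.81 = 8.69
α = (k/(k−1))·(1 − sum of item variances/total variance) = (7/6)·(1 − 8.69/17.61) = 0.59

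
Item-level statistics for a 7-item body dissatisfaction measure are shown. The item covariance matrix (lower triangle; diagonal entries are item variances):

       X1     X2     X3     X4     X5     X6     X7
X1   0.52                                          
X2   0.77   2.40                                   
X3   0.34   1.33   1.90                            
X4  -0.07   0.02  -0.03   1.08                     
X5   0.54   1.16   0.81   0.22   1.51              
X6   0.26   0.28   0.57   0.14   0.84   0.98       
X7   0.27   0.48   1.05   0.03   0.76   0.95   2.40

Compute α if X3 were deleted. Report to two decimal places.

α = 0.72

Remaining items: X1, X2, X4, X5, X6, X7 (k = 6).
Σσᵢ² = 0.52 + 2.40 + 1.08 + 1.51 + 0.98 + 2.40 = 8.89
σ²_total = 8.89 + 2 × 6.65 = 22.19
α (item deleted) = (6/5)·(1 − 8.89/22.19) = 0.72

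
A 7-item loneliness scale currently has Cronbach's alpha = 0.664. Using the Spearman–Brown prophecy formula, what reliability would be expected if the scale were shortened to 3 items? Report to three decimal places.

predicted reliability = 0.459

Length factor m = 3/7 = 0.4286
α' = m·α / (1 − (1−m)·α)
   = 3/7 × 0.664 / (1 − (1 − 3/7) × 0.664)
   = 0.2846 / 0.6206 = 0.459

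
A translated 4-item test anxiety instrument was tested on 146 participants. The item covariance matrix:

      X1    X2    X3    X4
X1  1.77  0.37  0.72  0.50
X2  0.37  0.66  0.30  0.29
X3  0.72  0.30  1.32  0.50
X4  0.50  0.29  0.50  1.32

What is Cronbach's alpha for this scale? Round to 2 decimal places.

α = 0.69

Σσ²ᵢ = 1.77 + 0.66 + 1.32 + 1.32 = 5.07
Sum of the distinct covariances = 2.68
σ²_total = 5.07 + 2 × 2.68 = 10.43
α = (k/(k−1))·(1 − Σσ²ᵢ/σ²_total) = (4/3)·(1 − 5.07/10.43) = 0.69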